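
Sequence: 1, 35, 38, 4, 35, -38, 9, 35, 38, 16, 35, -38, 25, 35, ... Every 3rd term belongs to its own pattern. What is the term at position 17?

Split by position mod 3: positions 1, 4, 7, … form one track, and each other residue class forms its own.
Subsequence A is 1, 4, 9, 16, 25, which is perfect squares starting at 1².
Subsequence B is 35, 35, 35, 35, 35, which is the constant sequence 35.
Subsequence C is 38, -38, 38, -38, which is the oscillation 38·(−1)^(n+1).
Position 17 falls in subsequence B as its term 6, giving 35.

35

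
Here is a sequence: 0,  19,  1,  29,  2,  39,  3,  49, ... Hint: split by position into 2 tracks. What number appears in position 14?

79

Split by position mod 2 into 2 tracks.
Track A: 0, 1, 2, 3 — arithmetic, step +1.
Track B: 19, 29, 39, 49 — adding 10 each time.
The 14th slot belongs to track B; its 7th term is 79.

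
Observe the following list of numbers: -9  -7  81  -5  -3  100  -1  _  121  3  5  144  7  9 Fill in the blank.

Reading positions in blocks of 3 reveals the pattern AAB — 2 tracks woven together.
Track A: -9, -7, -5, -3, -1, ?, 3, 5, 7, 9 — linear: a_n = -11 + 2·n.
Track B: 81, 100, 121, 144 — the squares 9², 10², 11², ….
The gap is track A's term 6; the rule gives 1.

1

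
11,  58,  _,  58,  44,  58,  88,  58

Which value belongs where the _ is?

22

Taking every 2nd term gives 2 separate tracks.
Subsequence A: 11, ?, 44, 88 (geometric, ×2 each step).
Subsequence B: 58, 58, 58, 58 (constant 58).
The gap is subsequence A's term 2; the rule gives 22.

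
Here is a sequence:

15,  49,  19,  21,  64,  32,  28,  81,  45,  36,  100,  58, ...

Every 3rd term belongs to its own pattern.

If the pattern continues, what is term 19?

The terms cycle through 3 interleaved subsequences.
Stream A: 15, 21, 28, 36. The triangular numbers T_5, T_6, ….
Stream B: 49, 64, 81, 100. Perfect squares starting at 7².
Stream C: 19, 32, 45, 58. Arithmetic with common difference +13.
Position 19 falls in stream A as its term 7, giving 66.

66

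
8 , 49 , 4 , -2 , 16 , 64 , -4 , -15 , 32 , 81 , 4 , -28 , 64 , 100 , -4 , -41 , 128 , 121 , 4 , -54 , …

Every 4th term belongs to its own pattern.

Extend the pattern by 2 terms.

256, 144

Split by position mod 4 into 4 tracks.
Track A: 8, 16, 32, 64, 128. Multiplying by 2 each time.
Track B: 49, 64, 81, 100, 121. Perfect squares starting at 7².
Track C: 4, -4, 4, -4, 4. Oscillating between 4 and -4.
Track D: -2, -15, -28, -41, -54. Linear: a_n = 11 − 13·n.
Term 21 comes from track A (its 6th entry): 256.
The 22nd slot belongs to track B; its 6th term is 144.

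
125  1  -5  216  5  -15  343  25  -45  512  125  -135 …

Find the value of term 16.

1000

Read the sequence 3 terms at a time; column i is its own pattern.
Stream A is 125, 216, 343, 512, which is perfect cubes starting at 5³.
Stream B is 1, 5, 25, 125, which is powers 5^0, 5^1, 5^2, ….
Stream C is -5, -15, -45, -135, which is geometric, ×3 each step.
Position 16 → stream A, term 6 = 1000.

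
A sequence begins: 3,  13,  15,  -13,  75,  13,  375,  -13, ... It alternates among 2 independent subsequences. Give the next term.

1875

Split by position mod 2 into 2 tracks.
Track A: 3, 15, 75, 375 — geometric, ×5 each step.
Track B: 13, -13, 13, -13 — alternating ±13.
Position 9 falls in track A as its term 5, giving 1875.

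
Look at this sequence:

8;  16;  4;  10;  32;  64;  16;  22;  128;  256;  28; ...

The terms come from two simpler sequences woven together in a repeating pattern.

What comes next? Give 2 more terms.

34, 512

Reading positions in blocks of 4 reveals the pattern AABB — 2 tracks woven together.
Track A: 8, 16, 32, 64, 128, 256. Geometric, ×2 each step.
Track B: 4, 10, 16, 22, 28. Linear: a_n = -2 + 6·n.
Term 12 comes from track B (its 6th entry): 34.
Term 13 comes from track A (its 7th entry): 512.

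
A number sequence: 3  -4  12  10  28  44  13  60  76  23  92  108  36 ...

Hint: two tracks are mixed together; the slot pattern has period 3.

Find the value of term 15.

Reading positions in blocks of 3 reveals the pattern ABB — 2 tracks woven together.
Track A = 3, 10, 13, 23, 36: Fibonacci-style (each term is the sum of the two before it).
Track B = -4, 12, 28, 44, 60, 76, 92, 108: arithmetic, step +16.
The 15th slot belongs to track B; its 10th term is 140.

140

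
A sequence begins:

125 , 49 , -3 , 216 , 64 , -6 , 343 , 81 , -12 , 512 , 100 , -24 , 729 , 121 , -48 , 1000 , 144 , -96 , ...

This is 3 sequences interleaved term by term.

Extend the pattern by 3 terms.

1331, 169, -192

Split by position mod 3 into 3 tracks.
Track A: 125, 216, 343, 512, 729, 1000. The cubes 5³, 6³, 7³, ….
Track B: 49, 64, 81, 100, 121, 144. Perfect squares starting at 7².
Track C: -3, -6, -12, -24, -48, -96. A geometric progression (common ratio 2).
Term 19 comes from track A (its 7th entry): 1331.
The 20th slot belongs to track B; its 7th term is 169.
Position 21 → track C, term 7 = -192.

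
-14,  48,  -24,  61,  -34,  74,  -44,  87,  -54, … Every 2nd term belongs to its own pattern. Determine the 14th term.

126

Split by position mod 2 into 2 tracks.
Subsequence A: -14, -24, -34, -44, -54 — linear: a_n = -4 − 10·n.
Subsequence B: 48, 61, 74, 87 — linear: a_n = 35 + 13·n.
The 14th slot belongs to subsequence B; its 7th term is 126.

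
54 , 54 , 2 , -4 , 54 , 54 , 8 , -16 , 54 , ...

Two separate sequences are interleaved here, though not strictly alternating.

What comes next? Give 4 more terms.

The slot pattern repeats as AABB (period 4), so there are 2 interleaved tracks.
Track A: 54, 54, 54, 54, 54 (always 54).
Track B: 2, -4, 8, -16 (geometric, ×-2 each step).
Term 10 comes from track A (its 6th entry): 54.
Position 11 → track B, term 5 = 32.
Position 12 falls in track B as its term 6, giving -64.
Term 13 comes from track A (its 7th entry): 54.

54, 32, -64, 54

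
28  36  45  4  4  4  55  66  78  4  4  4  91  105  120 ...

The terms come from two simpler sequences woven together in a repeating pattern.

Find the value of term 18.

Positions follow the repeating pattern AAABBB; grouping by letter gives 2 tracks.
Subsequence A is 28, 36, 45, 55, 66, 78, 91, 105, 120, which is triangular numbers n(n+1)/2 for n = 7, 8, ….
Subsequence B is 4, 4, 4, 4, 4, 4, which is constant 4.
Position 18 → subsequence B, term 9 = 4.

4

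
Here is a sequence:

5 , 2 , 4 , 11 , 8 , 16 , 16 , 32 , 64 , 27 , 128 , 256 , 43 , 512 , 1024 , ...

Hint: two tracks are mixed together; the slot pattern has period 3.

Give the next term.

The slot pattern repeats as ABB (period 3), so there are 2 interleaved tracks.
Track A: 5, 11, 16, 27, 43 — Fibonacci-style (each term is the sum of the two before it).
Track B: 2, 4, 8, 16, 32, 64, 128, 256, 512, 1024 — powers 2^1, 2^2, 2^3, ….
Term 16 comes from track A (its 6th entry): 70.

70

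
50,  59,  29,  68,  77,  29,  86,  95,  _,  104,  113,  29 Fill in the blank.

29

Reading positions in blocks of 3 reveals the pattern AAB — 2 tracks woven together.
Subsequence A: 50, 59, 68, 77, 86, 95, 104, 113 — adding 9 each time.
Subsequence B: 29, 29, ?, 29 — always 29.
So the missing entry in subsequence B is 29.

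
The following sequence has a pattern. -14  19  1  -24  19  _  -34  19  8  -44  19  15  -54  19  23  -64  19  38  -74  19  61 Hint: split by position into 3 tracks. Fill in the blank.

7

Split by position mod 3: positions 1, 4, 7, … form one track, and each other residue class forms its own.
Stream A is -14, -24, -34, -44, -54, -64, -74, which is arithmetic, step −10.
Stream B is 19, 19, 19, 19, 19, 19, 19, which is the constant sequence 19.
Stream C is 1, ?, 8, 15, 23, 38, 61, which is each term equals the sum of the previous two.
The gap is stream C's term 2; the rule gives 7.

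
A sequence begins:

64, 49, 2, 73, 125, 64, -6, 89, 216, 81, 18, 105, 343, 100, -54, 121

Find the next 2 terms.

512, 121

Split by position mod 4: positions 1, 5, 9, … form one track, and each other residue class forms its own.
Track A: 64, 125, 216, 343 (the cubes 4³, 5³, 6³, …).
Track B: 49, 64, 81, 100 (perfect squares starting at 7²).
Track C: 2, -6, 18, -54 (geometric with ratio -3).
Track D: 73, 89, 105, 121 (linear: a_n = 57 + 16·n).
Position 17 falls in track A as its term 5, giving 512.
Position 18 → track B, term 5 = 121.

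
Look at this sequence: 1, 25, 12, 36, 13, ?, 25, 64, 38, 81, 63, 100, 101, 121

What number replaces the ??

49

The terms cycle through 2 interleaved subsequences.
Track A: 1, 12, 13, 25, 38, 63, 101 (each term equals the sum of the previous two).
Track B: 25, 36, ?, 64, 81, 100, 121 (consecutive squares n² from n = 5).
Filling track B at index 3 by its rule yields 49.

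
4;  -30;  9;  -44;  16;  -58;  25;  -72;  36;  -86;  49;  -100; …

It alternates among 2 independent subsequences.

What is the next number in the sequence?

64

Positions 1, 3, 5, … form one subsequence and positions 2, 4, 6, … form another.
Track A = 4, 9, 16, 25, 36, 49: consecutive squares n² from n = 2.
Track B = -30, -44, -58, -72, -86, -100: arithmetic, step −14.
Term 13 comes from track A (its 7th entry): 64.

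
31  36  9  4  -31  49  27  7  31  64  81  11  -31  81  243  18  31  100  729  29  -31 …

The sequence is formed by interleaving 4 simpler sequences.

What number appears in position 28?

76

Split by position mod 4 into 4 tracks.
Track A = 31, -31, 31, -31, 31, -31: alternating ±31.
Track B = 36, 49, 64, 81, 100: consecutive squares n² from n = 6.
Track C = 9, 27, 81, 243, 729: multiplying by 3 each time.
Track D = 4, 7, 11, 18, 29: Fibonacci-style (each term is the sum of the two before it).
Position 28 → track D, term 7 = 76.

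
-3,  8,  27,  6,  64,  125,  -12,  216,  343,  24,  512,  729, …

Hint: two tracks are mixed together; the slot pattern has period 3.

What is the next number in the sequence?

Positions follow the repeating pattern ABB; grouping by letter gives 2 tracks.
Track A = -3, 6, -12, 24: geometric, ×-2 each step.
Track B = 8, 27, 64, 125, 216, 343, 512, 729: consecutive cubes n³ from n = 2.
Term 13 comes from track A (its 5th entry): -48.

-48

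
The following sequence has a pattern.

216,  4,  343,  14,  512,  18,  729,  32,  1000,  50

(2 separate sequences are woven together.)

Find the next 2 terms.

1331, 82

Taking every 2nd term gives 2 separate tracks.
Track A is 216, 343, 512, 729, 1000, which is perfect cubes starting at 6³.
Track B is 4, 14, 18, 32, 50, which is each term equals the sum of the previous two.
Position 11 → track A, term 6 = 1331.
Position 12 falls in track B as its term 6, giving 82.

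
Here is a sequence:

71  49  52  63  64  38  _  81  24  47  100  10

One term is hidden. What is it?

55

Split by position mod 3 into 3 tracks.
Track A is 71, 63, ?, 47, which is subtracting 8 each time.
Track B is 49, 64, 81, 100, which is consecutive squares n² from n = 7.
Track C is 52, 38, 24, 10, which is linear: a_n = 66 − 14·n.
The gap is track A's term 3; the rule gives 55.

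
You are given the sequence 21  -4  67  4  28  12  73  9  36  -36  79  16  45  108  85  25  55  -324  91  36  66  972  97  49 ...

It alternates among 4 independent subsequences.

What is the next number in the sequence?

Split by position mod 4 into 4 tracks.
Subsequence A = 21, 28, 36, 45, 55, 66: triangular numbers n(n+1)/2 for n = 6, 7, ….
Subsequence B = -4, 12, -36, 108, -324, 972: multiplying by -3 each time.
Subsequence C = 67, 73, 79, 85, 91, 97: arithmetic, step +6.
Subsequence D = 4, 9, 16, 25, 36, 49: perfect squares starting at 2².
The 25th slot belongs to subsequence A; its 7th term is 78.

78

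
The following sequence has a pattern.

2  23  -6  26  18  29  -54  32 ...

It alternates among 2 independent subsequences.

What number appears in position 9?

Split by position mod 2 into 2 tracks.
Stream A: 2, -6, 18, -54 — a geometric progression (common ratio -3).
Stream B: 23, 26, 29, 32 — arithmetic, step +3.
Term 9 comes from stream A (its 5th entry): 162.

162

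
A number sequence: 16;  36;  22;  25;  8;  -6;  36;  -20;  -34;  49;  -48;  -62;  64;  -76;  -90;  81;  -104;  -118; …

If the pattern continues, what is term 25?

Reading positions in blocks of 3 reveals the pattern ABB — 2 tracks woven together.
Stream A: 16, 25, 36, 49, 64, 81 (perfect squares starting at 4²).
Stream B: 36, 22, 8, -6, -20, -34, -48, -62, -76, -90, -104, -118 (subtracting 14 each time).
The 25th slot belongs to stream A; its 9th term is 144.

144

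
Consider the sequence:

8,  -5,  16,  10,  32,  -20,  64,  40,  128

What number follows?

-80

Odd-indexed and even-indexed terms follow separate rules.
Track A is 8, 16, 32, 64, 128, which is successive powers of 2.
Track B is -5, 10, -20, 40, which is geometric, ×-2 each step.
Position 10 → track B, term 5 = -80.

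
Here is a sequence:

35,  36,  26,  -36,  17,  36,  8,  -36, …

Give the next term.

-1

Odd-indexed and even-indexed terms follow separate rules.
Track A is 35, 26, 17, 8, which is arithmetic, step −9.
Track B is 36, -36, 36, -36, which is oscillating between 36 and -36.
Position 9 → track A, term 5 = -1.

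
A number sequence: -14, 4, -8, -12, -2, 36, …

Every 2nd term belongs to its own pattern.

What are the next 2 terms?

4, -108

Split by position mod 2 into 2 tracks.
Stream A: -14, -8, -2 (linear: a_n = -20 + 6·n).
Stream B: 4, -12, 36 (a geometric progression (common ratio -3)).
Position 7 falls in stream A as its term 4, giving 4.
Position 8 falls in stream B as its term 4, giving -108.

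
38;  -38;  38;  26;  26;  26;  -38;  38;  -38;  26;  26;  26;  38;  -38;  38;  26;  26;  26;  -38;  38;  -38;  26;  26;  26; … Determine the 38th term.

-38

The slot pattern repeats as AAABBB (period 6), so there are 2 interleaved tracks.
Track A: 38, -38, 38, -38, 38, -38, 38, -38, 38, -38, 38, -38 (the oscillation 38·(−1)^(n+1)).
Track B: 26, 26, 26, 26, 26, 26, 26, 26, 26, 26, 26, 26 (constant 26).
Term 38 comes from track A (its 20th entry): -38.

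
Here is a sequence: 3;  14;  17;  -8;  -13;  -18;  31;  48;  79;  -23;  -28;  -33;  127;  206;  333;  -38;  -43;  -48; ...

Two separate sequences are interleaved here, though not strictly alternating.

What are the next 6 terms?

Positions follow the repeating pattern AAABBB; grouping by letter gives 2 tracks.
Subsequence A: 3, 14, 17, 31, 48, 79, 127, 206, 333 — each term equals the sum of the previous two.
Subsequence B: -8, -13, -18, -23, -28, -33, -38, -43, -48 — subtracting 5 each time.
Position 19 falls in subsequence A as its term 10, giving 539.
Term 20 comes from subsequence A (its 11th entry): 872.
Position 21 falls in subsequence A as its term 12, giving 1411.
Position 22 → subsequence B, term 10 = -53.
Position 23 falls in subsequence B as its term 11, giving -58.
Position 24 falls in subsequence B as its term 12, giving -63.

539, 872, 1411, -53, -58, -63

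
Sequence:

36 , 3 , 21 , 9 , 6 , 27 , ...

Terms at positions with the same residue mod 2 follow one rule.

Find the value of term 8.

81

Taking every 2nd term gives 2 separate tracks.
Track A: 36, 21, 6. Subtracting 15 each time.
Track B: 3, 9, 27. Successive powers of 3.
Position 8 → track B, term 4 = 81.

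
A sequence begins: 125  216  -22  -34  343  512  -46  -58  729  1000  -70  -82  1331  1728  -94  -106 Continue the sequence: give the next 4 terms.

The slot pattern repeats as AABB (period 4), so there are 2 interleaved tracks.
Stream A is 125, 216, 343, 512, 729, 1000, 1331, 1728, which is the cubes 5³, 6³, 7³, ….
Stream B is -22, -34, -46, -58, -70, -82, -94, -106, which is arithmetic, step −12.
The 17th slot belongs to stream A; its 9th term is 2197.
Term 18 comes from stream A (its 10th entry): 2744.
Position 19 falls in stream B as its term 9, giving -118.
Term 20 comes from stream B (its 10th entry): -130.

2197, 2744, -118, -130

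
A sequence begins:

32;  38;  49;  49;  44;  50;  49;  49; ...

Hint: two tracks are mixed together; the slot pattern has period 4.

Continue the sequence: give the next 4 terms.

Positions follow the repeating pattern AABB; grouping by letter gives 2 tracks.
Track A: 32, 38, 44, 50. Adding 6 each time.
Track B: 49, 49, 49, 49. Always 49.
The 9th slot belongs to track A; its 5th term is 56.
Term 10 comes from track A (its 6th entry): 62.
Position 11 falls in track B as its term 5, giving 49.
The 12th slot belongs to track B; its 6th term is 49.

56, 62, 49, 49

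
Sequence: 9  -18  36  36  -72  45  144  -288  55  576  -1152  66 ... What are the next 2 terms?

2304, -4608

Reading positions in blocks of 3 reveals the pattern AAB — 2 tracks woven together.
Subsequence A = 9, -18, 36, -72, 144, -288, 576, -1152: multiplying by -2 each time.
Subsequence B = 36, 45, 55, 66: the triangular numbers T_8, T_9, ….
Position 13 falls in subsequence A as its term 9, giving 2304.
Position 14 → subsequence A, term 10 = -4608.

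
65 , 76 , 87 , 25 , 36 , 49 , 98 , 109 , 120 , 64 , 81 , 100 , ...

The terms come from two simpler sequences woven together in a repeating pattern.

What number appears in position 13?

131

The slot pattern repeats as AAABBB (period 6), so there are 2 interleaved tracks.
Stream A: 65, 76, 87, 98, 109, 120 — arithmetic with common difference +11.
Stream B: 25, 36, 49, 64, 81, 100 — the squares 5², 6², 7², ….
Position 13 → stream A, term 7 = 131.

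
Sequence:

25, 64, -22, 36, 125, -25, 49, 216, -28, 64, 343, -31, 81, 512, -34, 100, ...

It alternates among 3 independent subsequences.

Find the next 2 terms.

729, -37

Taking every 3rd term gives 3 separate tracks.
Track A: 25, 36, 49, 64, 81, 100 (perfect squares starting at 5²).
Track B: 64, 125, 216, 343, 512 (perfect cubes starting at 4³).
Track C: -22, -25, -28, -31, -34 (subtracting 3 each time).
The 17th slot belongs to track B; its 6th term is 729.
Term 18 comes from track C (its 6th entry): -37.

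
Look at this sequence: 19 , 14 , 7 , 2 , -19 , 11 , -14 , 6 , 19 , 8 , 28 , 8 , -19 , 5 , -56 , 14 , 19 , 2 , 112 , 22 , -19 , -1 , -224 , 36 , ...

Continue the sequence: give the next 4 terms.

19, -4, 448, 58

Split by position mod 4: positions 1, 5, 9, … form one track, and each other residue class forms its own.
Subsequence A = 19, -19, 19, -19, 19, -19: alternating ±19.
Subsequence B = 14, 11, 8, 5, 2, -1: linear: a_n = 17 − 3·n.
Subsequence C = 7, -14, 28, -56, 112, -224: a geometric progression (common ratio -2).
Subsequence D = 2, 6, 8, 14, 22, 36: Fibonacci-style (each term is the sum of the two before it).
Term 25 comes from subsequence A (its 7th entry): 19.
Position 26 falls in subsequence B as its term 7, giving -4.
The 27th slot belongs to subsequence C; its 7th term is 448.
Position 28 → subsequence D, term 7 = 58.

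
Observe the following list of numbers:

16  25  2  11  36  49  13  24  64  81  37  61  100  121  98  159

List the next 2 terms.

Positions follow the repeating pattern AABB; grouping by letter gives 2 tracks.
Track A: 16, 25, 36, 49, 64, 81, 100, 121 — perfect squares starting at 4².
Track B: 2, 11, 13, 24, 37, 61, 98, 159 — each term equals the sum of the previous two.
Term 17 comes from track A (its 9th entry): 144.
The 18th slot belongs to track A; its 10th term is 169.

144, 169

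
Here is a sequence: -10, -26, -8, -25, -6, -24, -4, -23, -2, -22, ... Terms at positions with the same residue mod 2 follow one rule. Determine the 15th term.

Split by position mod 2 into 2 tracks.
Stream A = -10, -8, -6, -4, -2: arithmetic with common difference +2.
Stream B = -26, -25, -24, -23, -22: linear: a_n = -27 + n.
Position 15 → stream A, term 8 = 4.

4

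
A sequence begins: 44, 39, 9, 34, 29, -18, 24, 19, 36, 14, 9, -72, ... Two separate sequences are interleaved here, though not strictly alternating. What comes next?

Reading positions in blocks of 3 reveals the pattern AAB — 2 tracks woven together.
Stream A: 44, 39, 34, 29, 24, 19, 14, 9. Subtracting 5 each time.
Stream B: 9, -18, 36, -72. Geometric with ratio -2.
Position 13 → stream A, term 9 = 4.

4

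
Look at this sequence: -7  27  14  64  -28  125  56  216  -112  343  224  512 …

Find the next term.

-448

The terms cycle through 2 interleaved subsequences.
Track A = -7, 14, -28, 56, -112, 224: multiplying by -2 each time.
Track B = 27, 64, 125, 216, 343, 512: perfect cubes starting at 3³.
Term 13 comes from track A (its 7th entry): -448.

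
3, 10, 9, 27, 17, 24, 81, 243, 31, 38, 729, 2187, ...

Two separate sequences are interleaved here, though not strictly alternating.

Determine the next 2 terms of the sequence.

45, 52

The slot pattern repeats as AABB (period 4), so there are 2 interleaved tracks.
Track A = 3, 10, 17, 24, 31, 38: adding 7 each time.
Track B = 9, 27, 81, 243, 729, 2187: powers of 3.
Term 13 comes from track A (its 7th entry): 45.
The 14th slot belongs to track A; its 8th term is 52.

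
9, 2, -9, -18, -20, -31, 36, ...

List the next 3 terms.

Reading positions in blocks of 3 reveals the pattern ABB — 2 tracks woven together.
Subsequence A: 9, -18, 36. Multiplying by -2 each time.
Subsequence B: 2, -9, -20, -31. Linear: a_n = 13 − 11·n.
Term 8 comes from subsequence B (its 5th entry): -42.
Position 9 → subsequence B, term 6 = -53.
Term 10 comes from subsequence A (its 4th entry): -72.

-42, -53, -72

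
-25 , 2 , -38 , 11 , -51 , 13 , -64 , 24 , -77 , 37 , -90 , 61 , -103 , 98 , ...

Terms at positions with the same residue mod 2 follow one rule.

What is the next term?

Odd-indexed and even-indexed terms follow separate rules.
Subsequence A = -25, -38, -51, -64, -77, -90, -103: subtracting 13 each time.
Subsequence B = 2, 11, 13, 24, 37, 61, 98: a Fibonacci-like recurrence a_n = a_{n-1} + a_{n-2}.
The 15th slot belongs to subsequence A; its 8th term is -116.

-116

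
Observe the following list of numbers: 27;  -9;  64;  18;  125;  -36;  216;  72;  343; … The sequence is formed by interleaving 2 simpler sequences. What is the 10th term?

Split by position mod 2 into 2 tracks.
Track A: 27, 64, 125, 216, 343 (perfect cubes starting at 3³).
Track B: -9, 18, -36, 72 (multiplying by -2 each time).
Term 10 comes from track B (its 5th entry): -144.

-144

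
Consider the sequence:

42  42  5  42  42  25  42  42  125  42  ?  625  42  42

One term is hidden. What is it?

42

The slot pattern repeats as AAB (period 3), so there are 2 interleaved tracks.
Stream A: 42, 42, 42, 42, 42, 42, 42, ?, 42, 42 — always 42.
Stream B: 5, 25, 125, 625 — powers 5^1, 5^2, 5^3, ….
The gap is stream A's term 8; the rule gives 42.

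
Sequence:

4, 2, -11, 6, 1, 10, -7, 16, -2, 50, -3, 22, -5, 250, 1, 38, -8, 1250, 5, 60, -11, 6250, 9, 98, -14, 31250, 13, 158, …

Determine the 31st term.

17

Split by position mod 4 into 4 tracks.
Subsequence A = 4, 1, -2, -5, -8, -11, -14: subtracting 3 each time.
Subsequence B = 2, 10, 50, 250, 1250, 6250, 31250: geometric with ratio 5.
Subsequence C = -11, -7, -3, 1, 5, 9, 13: adding 4 each time.
Subsequence D = 6, 16, 22, 38, 60, 98, 158: each term equals the sum of the previous two.
Term 31 comes from subsequence C (its 8th entry): 17.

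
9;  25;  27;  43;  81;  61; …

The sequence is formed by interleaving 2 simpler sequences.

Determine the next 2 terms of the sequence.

243, 79

Taking every 2nd term gives 2 separate tracks.
Track A = 9, 27, 81: powers of 3.
Track B = 25, 43, 61: linear: a_n = 7 + 18·n.
The 7th slot belongs to track A; its 4th term is 243.
Position 8 → track B, term 4 = 79.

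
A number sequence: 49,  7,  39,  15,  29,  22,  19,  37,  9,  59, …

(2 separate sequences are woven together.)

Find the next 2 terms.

-1, 96

Split by position mod 2 into 2 tracks.
Track A is 49, 39, 29, 19, 9, which is arithmetic with common difference −10.
Track B is 7, 15, 22, 37, 59, which is a Fibonacci-like recurrence a_n = a_{n-1} + a_{n-2}.
Position 11 falls in track A as its term 6, giving -1.
Position 12 → track B, term 6 = 96.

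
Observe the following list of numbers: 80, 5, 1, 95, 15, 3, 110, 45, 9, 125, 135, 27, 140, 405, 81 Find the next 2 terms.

Split by position mod 3: positions 1, 4, 7, … form one track, and each other residue class forms its own.
Track A is 80, 95, 110, 125, 140, which is adding 15 each time.
Track B is 5, 15, 45, 135, 405, which is multiplying by 3 each time.
Track C is 1, 3, 9, 27, 81, which is successive powers of 3.
Position 16 falls in track A as its term 6, giving 155.
Position 17 falls in track B as its term 6, giving 1215.

155, 1215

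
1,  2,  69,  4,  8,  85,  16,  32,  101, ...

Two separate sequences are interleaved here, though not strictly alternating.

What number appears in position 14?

The slot pattern repeats as AAB (period 3), so there are 2 interleaved tracks.
Subsequence A: 1, 2, 4, 8, 16, 32 — powers of 2.
Subsequence B: 69, 85, 101 — arithmetic, step +16.
Position 14 → subsequence A, term 10 = 512.

512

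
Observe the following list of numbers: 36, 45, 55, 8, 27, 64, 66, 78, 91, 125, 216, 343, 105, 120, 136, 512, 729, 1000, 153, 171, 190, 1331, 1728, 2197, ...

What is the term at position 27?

The slot pattern repeats as AAABBB (period 6), so there are 2 interleaved tracks.
Track A: 36, 45, 55, 66, 78, 91, 105, 120, 136, 153, 171, 190. Triangular numbers n(n+1)/2 for n = 8, 9, ….
Track B: 8, 27, 64, 125, 216, 343, 512, 729, 1000, 1331, 1728, 2197. Perfect cubes starting at 2³.
Position 27 falls in track A as its term 15, giving 253.

253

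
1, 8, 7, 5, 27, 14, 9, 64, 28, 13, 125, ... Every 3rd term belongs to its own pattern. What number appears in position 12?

56

Split by position mod 3 into 3 tracks.
Subsequence A: 1, 5, 9, 13. Arithmetic with common difference +4.
Subsequence B: 8, 27, 64, 125. The cubes 2³, 3³, 4³, ….
Subsequence C: 7, 14, 28. Geometric with ratio 2.
The 12th slot belongs to subsequence C; its 4th term is 56.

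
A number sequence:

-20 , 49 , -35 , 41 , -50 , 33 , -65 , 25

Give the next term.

-80

Positions 1, 3, 5, … form one subsequence and positions 2, 4, 6, … form another.
Track A is -20, -35, -50, -65, which is arithmetic, step −15.
Track B is 49, 41, 33, 25, which is subtracting 8 each time.
Position 9 falls in track A as its term 5, giving -80.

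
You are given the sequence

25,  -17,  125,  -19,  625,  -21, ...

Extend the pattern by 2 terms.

The terms cycle through 2 interleaved subsequences.
Stream A: 25, 125, 625 — successive powers of 5.
Stream B: -17, -19, -21 — subtracting 2 each time.
Term 7 comes from stream A (its 4th entry): 3125.
Position 8 → stream B, term 4 = -23.

3125, -23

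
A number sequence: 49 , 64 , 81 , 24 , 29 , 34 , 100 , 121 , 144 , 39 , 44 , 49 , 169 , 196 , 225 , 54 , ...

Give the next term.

Reading positions in blocks of 6 reveals the pattern AAABBB — 2 tracks woven together.
Subsequence A = 49, 64, 81, 100, 121, 144, 169, 196, 225: consecutive squares n² from n = 7.
Subsequence B = 24, 29, 34, 39, 44, 49, 54: arithmetic, step +5.
Position 17 → subsequence B, term 8 = 59.

59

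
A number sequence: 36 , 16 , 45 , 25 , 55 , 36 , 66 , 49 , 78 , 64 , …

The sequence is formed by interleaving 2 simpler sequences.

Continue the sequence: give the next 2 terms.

Split by position mod 2 into 2 tracks.
Track A: 36, 45, 55, 66, 78 (the triangular numbers T_8, T_9, …).
Track B: 16, 25, 36, 49, 64 (the squares 4², 5², 6², …).
Position 11 falls in track A as its term 6, giving 91.
Position 12 falls in track B as its term 6, giving 81.

91, 81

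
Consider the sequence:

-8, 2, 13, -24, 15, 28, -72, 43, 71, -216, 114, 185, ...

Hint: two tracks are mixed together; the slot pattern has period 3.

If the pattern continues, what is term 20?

Positions follow the repeating pattern ABB; grouping by letter gives 2 tracks.
Track A = -8, -24, -72, -216: a geometric progression (common ratio 3).
Track B = 2, 13, 15, 28, 43, 71, 114, 185: Fibonacci-style (each term is the sum of the two before it).
The 20th slot belongs to track B; its 13th term is 2050.

2050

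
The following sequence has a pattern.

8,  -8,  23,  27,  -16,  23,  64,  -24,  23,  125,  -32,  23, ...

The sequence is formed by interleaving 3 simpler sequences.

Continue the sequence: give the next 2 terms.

216, -40

The terms cycle through 3 interleaved subsequences.
Stream A: 8, 27, 64, 125. Perfect cubes starting at 2³.
Stream B: -8, -16, -24, -32. Arithmetic, step −8.
Stream C: 23, 23, 23, 23. Constant 23.
Position 13 falls in stream A as its term 5, giving 216.
Position 14 → stream B, term 5 = -40.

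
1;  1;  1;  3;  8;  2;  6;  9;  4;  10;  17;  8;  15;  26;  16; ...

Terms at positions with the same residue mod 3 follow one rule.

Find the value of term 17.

Split by position mod 3: positions 1, 4, 7, … form one track, and each other residue class forms its own.
Subsequence A is 1, 3, 6, 10, 15, which is triangular numbers starting at T_1.
Subsequence B is 1, 8, 9, 17, 26, which is each term equals the sum of the previous two.
Subsequence C is 1, 2, 4, 8, 16, which is powers of 2.
Position 17 falls in subsequence B as its term 6, giving 43.

43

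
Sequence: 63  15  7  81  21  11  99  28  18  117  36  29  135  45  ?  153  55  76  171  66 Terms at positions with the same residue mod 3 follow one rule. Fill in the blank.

Taking every 3rd term gives 3 separate tracks.
Subsequence A: 63, 81, 99, 117, 135, 153, 171 (arithmetic, step +18).
Subsequence B: 15, 21, 28, 36, 45, 55, 66 (the triangular numbers T_5, T_6, …).
Subsequence C: 7, 11, 18, 29, ?, 76 (a Fibonacci-like recurrence a_n = a_{n-1} + a_{n-2}).
The gap is subsequence C's term 5; the rule gives 47.

47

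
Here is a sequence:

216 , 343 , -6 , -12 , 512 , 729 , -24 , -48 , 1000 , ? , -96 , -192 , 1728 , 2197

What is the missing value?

1331

The slot pattern repeats as AABB (period 4), so there are 2 interleaved tracks.
Stream A is 216, 343, 512, 729, 1000, ?, 1728, 2197, which is consecutive cubes n³ from n = 6.
Stream B is -6, -12, -24, -48, -96, -192, which is a geometric progression (common ratio 2).
Stream A's pattern makes the blank 1331.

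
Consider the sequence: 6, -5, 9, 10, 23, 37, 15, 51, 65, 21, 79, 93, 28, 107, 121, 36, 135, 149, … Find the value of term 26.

219

Reading positions in blocks of 3 reveals the pattern ABB — 2 tracks woven together.
Track A: 6, 10, 15, 21, 28, 36 (triangular numbers starting at T_3).
Track B: -5, 9, 23, 37, 51, 65, 79, 93, 107, 121, 135, 149 (arithmetic, step +14).
Term 26 comes from track B (its 17th entry): 219.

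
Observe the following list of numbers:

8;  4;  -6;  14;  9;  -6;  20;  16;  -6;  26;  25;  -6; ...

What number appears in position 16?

38

The terms cycle through 3 interleaved subsequences.
Track A = 8, 14, 20, 26: adding 6 each time.
Track B = 4, 9, 16, 25: consecutive squares n² from n = 2.
Track C = -6, -6, -6, -6: constant -6.
Term 16 comes from track A (its 6th entry): 38.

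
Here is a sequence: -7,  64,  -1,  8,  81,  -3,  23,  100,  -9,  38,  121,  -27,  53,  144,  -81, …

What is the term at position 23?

225

Split by position mod 3 into 3 tracks.
Track A = -7, 8, 23, 38, 53: arithmetic, step +15.
Track B = 64, 81, 100, 121, 144: perfect squares starting at 8².
Track C = -1, -3, -9, -27, -81: a geometric progression (common ratio 3).
Position 23 falls in track B as its term 8, giving 225.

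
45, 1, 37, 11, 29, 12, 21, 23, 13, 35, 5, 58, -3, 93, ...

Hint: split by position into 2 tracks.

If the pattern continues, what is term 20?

395

Odd-indexed and even-indexed terms follow separate rules.
Stream A = 45, 37, 29, 21, 13, 5, -3: arithmetic with common difference −8.
Stream B = 1, 11, 12, 23, 35, 58, 93: Fibonacci-style (each term is the sum of the two before it).
Position 20 falls in stream B as its term 10, giving 395.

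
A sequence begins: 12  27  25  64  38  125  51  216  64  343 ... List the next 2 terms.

Split by position mod 2 into 2 tracks.
Subsequence A: 12, 25, 38, 51, 64 — arithmetic, step +13.
Subsequence B: 27, 64, 125, 216, 343 — perfect cubes starting at 3³.
The 11th slot belongs to subsequence A; its 6th term is 77.
Position 12 → subsequence B, term 6 = 512.

77, 512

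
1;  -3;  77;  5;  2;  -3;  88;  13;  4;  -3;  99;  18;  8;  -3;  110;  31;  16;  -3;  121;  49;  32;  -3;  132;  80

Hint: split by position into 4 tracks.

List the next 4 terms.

64, -3, 143, 129

Split by position mod 4 into 4 tracks.
Track A: 1, 2, 4, 8, 16, 32. Powers 2^0, 2^1, 2^2, ….
Track B: -3, -3, -3, -3, -3, -3. Always -3.
Track C: 77, 88, 99, 110, 121, 132. Linear: a_n = 66 + 11·n.
Track D: 5, 13, 18, 31, 49, 80. Fibonacci-style (each term is the sum of the two before it).
Position 25 → track A, term 7 = 64.
Term 26 comes from track B (its 7th entry): -3.
Term 27 comes from track C (its 7th entry): 143.
The 28th slot belongs to track D; its 7th term is 129.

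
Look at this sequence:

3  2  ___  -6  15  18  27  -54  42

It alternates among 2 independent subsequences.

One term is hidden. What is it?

12

The terms cycle through 2 interleaved subsequences.
Subsequence A = 3, ?, 15, 27, 42: Fibonacci-style (each term is the sum of the two before it).
Subsequence B = 2, -6, 18, -54: geometric, ×-3 each step.
The gap is subsequence A's term 2; the rule gives 12.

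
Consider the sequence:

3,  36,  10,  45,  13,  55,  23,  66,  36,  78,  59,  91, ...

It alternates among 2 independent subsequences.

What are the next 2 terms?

Positions 1, 3, 5, … form one subsequence and positions 2, 4, 6, … form another.
Track A: 3, 10, 13, 23, 36, 59 (Fibonacci-style (each term is the sum of the two before it)).
Track B: 36, 45, 55, 66, 78, 91 (triangular numbers starting at T_8).
Term 13 comes from track A (its 7th entry): 95.
Position 14 → track B, term 7 = 105.

95, 105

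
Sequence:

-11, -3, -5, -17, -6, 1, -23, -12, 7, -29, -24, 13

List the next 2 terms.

-35, -48

The terms cycle through 3 interleaved subsequences.
Track A = -11, -17, -23, -29: subtracting 6 each time.
Track B = -3, -6, -12, -24: geometric with ratio 2.
Track C = -5, 1, 7, 13: arithmetic with common difference +6.
Position 13 → track A, term 5 = -35.
Term 14 comes from track B (its 5th entry): -48.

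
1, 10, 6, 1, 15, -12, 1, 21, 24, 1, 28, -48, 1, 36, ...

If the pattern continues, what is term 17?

45

Read the sequence 3 terms at a time; column i is its own pattern.
Subsequence A: 1, 1, 1, 1, 1 (constant 1).
Subsequence B: 10, 15, 21, 28, 36 (triangular numbers starting at T_4).
Subsequence C: 6, -12, 24, -48 (multiplying by -2 each time).
The 17th slot belongs to subsequence B; its 6th term is 45.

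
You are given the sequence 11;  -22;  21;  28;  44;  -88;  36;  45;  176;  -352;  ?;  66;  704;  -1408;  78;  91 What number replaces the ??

55

Reading positions in blocks of 4 reveals the pattern AABB — 2 tracks woven together.
Track A: 11, -22, 44, -88, 176, -352, 704, -1408 — a geometric progression (common ratio -2).
Track B: 21, 28, 36, 45, ?, 66, 78, 91 — triangular numbers n(n+1)/2 for n = 6, 7, ….
Track B's pattern makes the blank 55.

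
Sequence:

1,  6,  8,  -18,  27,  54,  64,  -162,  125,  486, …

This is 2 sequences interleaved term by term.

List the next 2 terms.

Positions 1, 3, 5, … form one subsequence and positions 2, 4, 6, … form another.
Track A is 1, 8, 27, 64, 125, which is consecutive cubes n³ from n = 1.
Track B is 6, -18, 54, -162, 486, which is geometric with ratio -3.
The 11th slot belongs to track A; its 6th term is 216.
The 12th slot belongs to track B; its 6th term is -1458.

216, -1458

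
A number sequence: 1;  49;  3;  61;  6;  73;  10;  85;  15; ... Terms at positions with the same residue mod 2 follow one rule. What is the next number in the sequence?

Split by position mod 2 into 2 tracks.
Stream A: 1, 3, 6, 10, 15. The triangular numbers T_1, T_2, ….
Stream B: 49, 61, 73, 85. Arithmetic with common difference +12.
Position 10 → stream B, term 5 = 97.

97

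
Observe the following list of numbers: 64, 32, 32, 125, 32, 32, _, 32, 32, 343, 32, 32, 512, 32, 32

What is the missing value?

Positions follow the repeating pattern ABB; grouping by letter gives 2 tracks.
Track A is 64, 125, ?, 343, 512, which is consecutive cubes n³ from n = 4.
Track B is 32, 32, 32, 32, 32, 32, 32, 32, 32, 32, which is the constant sequence 32.
The gap is track A's term 3; the rule gives 216.

216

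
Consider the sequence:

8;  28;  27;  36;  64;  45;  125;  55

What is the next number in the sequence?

Odd-indexed and even-indexed terms follow separate rules.
Stream A: 8, 27, 64, 125 (the cubes 2³, 3³, 4³, …).
Stream B: 28, 36, 45, 55 (triangular numbers n(n+1)/2 for n = 7, 8, …).
Term 9 comes from stream A (its 5th entry): 216.

216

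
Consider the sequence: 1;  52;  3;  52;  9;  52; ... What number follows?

27

Positions 1, 3, 5, … form one subsequence and positions 2, 4, 6, … form another.
Subsequence A: 1, 3, 9 (geometric with ratio 3).
Subsequence B: 52, 52, 52 (always 52).
Term 7 comes from subsequence A (its 4th entry): 27.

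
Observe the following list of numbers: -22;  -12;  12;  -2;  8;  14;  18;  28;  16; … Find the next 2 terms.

38, 48

Positions follow the repeating pattern AAB; grouping by letter gives 2 tracks.
Track A: -22, -12, -2, 8, 18, 28. Adding 10 each time.
Track B: 12, 14, 16. Adding 2 each time.
Term 10 comes from track A (its 7th entry): 38.
Position 11 falls in track A as its term 8, giving 48.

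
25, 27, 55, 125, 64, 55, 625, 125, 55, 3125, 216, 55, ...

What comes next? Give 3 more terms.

15625, 343, 55

Split by position mod 3 into 3 tracks.
Track A: 25, 125, 625, 3125 — powers 5^2, 5^3, 5^4, ….
Track B: 27, 64, 125, 216 — the cubes 3³, 4³, 5³, ….
Track C: 55, 55, 55, 55 — the constant sequence 55.
Position 13 falls in track A as its term 5, giving 15625.
Position 14 → track B, term 5 = 343.
Position 15 falls in track C as its term 5, giving 55.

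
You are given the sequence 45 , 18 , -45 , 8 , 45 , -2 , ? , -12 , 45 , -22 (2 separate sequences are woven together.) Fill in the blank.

-45

Positions 1, 3, 5, … form one subsequence and positions 2, 4, 6, … form another.
Track A is 45, -45, 45, ?, 45, which is alternating ±45.
Track B is 18, 8, -2, -12, -22, which is linear: a_n = 28 − 10·n.
Filling track A at index 4 by its rule yields -45.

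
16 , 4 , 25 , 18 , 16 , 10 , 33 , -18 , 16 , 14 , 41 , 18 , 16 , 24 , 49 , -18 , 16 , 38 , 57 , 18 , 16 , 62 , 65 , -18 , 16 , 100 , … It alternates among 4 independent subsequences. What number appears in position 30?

162

Read the sequence 4 terms at a time; column i is its own pattern.
Track A = 16, 16, 16, 16, 16, 16, 16: always 16.
Track B = 4, 10, 14, 24, 38, 62, 100: Fibonacci-style (each term is the sum of the two before it).
Track C = 25, 33, 41, 49, 57, 65: linear: a_n = 17 + 8·n.
Track D = 18, -18, 18, -18, 18, -18: oscillating between 18 and -18.
Term 30 comes from track B (its 8th entry): 162.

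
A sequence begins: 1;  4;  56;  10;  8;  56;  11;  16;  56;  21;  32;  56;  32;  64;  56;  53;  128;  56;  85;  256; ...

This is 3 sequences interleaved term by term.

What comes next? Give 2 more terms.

56, 138

Read the sequence 3 terms at a time; column i is its own pattern.
Track A: 1, 10, 11, 21, 32, 53, 85 (a Fibonacci-like recurrence a_n = a_{n-1} + a_{n-2}).
Track B: 4, 8, 16, 32, 64, 128, 256 (powers 2^2, 2^3, 2^4, …).
Track C: 56, 56, 56, 56, 56, 56 (constant 56).
Position 21 → track C, term 7 = 56.
The 22nd slot belongs to track A; its 8th term is 138.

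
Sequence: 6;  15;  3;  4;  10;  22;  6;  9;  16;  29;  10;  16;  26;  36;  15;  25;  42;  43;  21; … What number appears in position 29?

Split by position mod 4: positions 1, 5, 9, … form one track, and each other residue class forms its own.
Track A: 6, 10, 16, 26, 42 (Fibonacci-style (each term is the sum of the two before it)).
Track B: 15, 22, 29, 36, 43 (linear: a_n = 8 + 7·n).
Track C: 3, 6, 10, 15, 21 (triangular numbers starting at T_2).
Track D: 4, 9, 16, 25 (consecutive squares n² from n = 2).
The 29th slot belongs to track A; its 8th term is 178.

178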